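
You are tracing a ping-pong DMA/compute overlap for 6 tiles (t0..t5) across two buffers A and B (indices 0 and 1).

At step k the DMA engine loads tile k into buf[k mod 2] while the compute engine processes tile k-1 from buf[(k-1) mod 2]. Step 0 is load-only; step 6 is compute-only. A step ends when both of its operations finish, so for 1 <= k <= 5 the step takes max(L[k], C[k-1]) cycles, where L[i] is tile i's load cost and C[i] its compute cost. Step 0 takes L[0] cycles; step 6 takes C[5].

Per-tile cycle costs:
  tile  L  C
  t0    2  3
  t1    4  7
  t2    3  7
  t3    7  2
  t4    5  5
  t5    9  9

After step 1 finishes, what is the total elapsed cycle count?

k=0 load=t0/2c comp=- wait=2 total=2
k=1 load=t1/4c comp=t0/3c wait=4 total=6
k=2 load=t2/3c comp=t1/7c wait=7 total=13
k=3 load=t3/7c comp=t2/7c wait=7 total=20
k=4 load=t4/5c comp=t3/2c wait=5 total=25
k=5 load=t5/9c comp=t4/5c wait=9 total=34
k=6 load=- comp=t5/9c wait=9 total=43

end_cycle[1] = 6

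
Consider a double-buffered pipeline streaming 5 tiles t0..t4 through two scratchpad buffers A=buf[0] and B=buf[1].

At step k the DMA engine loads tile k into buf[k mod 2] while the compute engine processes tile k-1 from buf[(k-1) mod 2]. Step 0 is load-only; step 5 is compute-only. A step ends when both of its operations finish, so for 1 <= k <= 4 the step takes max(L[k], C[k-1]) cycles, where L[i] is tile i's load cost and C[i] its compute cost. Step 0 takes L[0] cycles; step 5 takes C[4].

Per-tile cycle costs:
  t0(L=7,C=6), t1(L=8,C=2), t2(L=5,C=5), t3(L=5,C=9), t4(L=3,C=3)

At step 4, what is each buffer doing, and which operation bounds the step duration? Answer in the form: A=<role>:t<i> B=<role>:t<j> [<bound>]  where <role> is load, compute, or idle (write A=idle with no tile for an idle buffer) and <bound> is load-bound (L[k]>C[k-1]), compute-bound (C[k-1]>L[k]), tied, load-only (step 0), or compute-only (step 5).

  0. 7=7c; end=7; A:t0 B:-
  1. max(8,6)=8c; end=15; A:t0 B:t1
  2. max(5,2)=5c; end=20; A:t2 B:t1
  3. max(5,5)=5c; end=25; A:t2 B:t3
  4. max(3,9)=9c; end=34; A:t4 B:t3
  5. 3=3c; end=37; A:t4 B:t3

step 4: A=load:t4 B=compute:t3 [compute-bound]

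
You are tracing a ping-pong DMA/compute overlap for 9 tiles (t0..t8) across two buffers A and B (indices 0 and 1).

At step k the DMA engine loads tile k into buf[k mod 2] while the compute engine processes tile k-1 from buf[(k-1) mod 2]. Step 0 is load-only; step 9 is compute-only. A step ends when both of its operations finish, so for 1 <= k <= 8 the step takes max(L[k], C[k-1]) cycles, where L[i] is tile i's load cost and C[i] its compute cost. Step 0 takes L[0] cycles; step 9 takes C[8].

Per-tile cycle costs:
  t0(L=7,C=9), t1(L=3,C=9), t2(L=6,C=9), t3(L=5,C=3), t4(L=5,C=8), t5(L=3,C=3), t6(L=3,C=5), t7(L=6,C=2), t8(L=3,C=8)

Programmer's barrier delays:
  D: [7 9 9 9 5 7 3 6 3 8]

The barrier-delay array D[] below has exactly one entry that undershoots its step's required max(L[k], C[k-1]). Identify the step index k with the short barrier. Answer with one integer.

hazard at step 5

k=0 barrier L[0]=7→7c, D[0]=7 ok
k=1 barrier max(L[1]=3,C[0]=9)→9c, D[1]=9 ok
k=2 barrier max(L[2]=6,C[1]=9)→9c, D[2]=9 ok
k=3 barrier max(L[3]=5,C[2]=9)→9c, D[3]=9 ok
k=4 barrier max(L[4]=5,C[3]=3)→5c, D[4]=5 ok
k=5 barrier max(L[5]=3,C[4]=8)→8c, D[5]=7 SHORT
k=6 barrier max(L[6]=3,C[5]=3)→3c, D[6]=3 ok
k=7 barrier max(L[7]=6,C[6]=5)→6c, D[7]=6 ok
k=8 barrier max(L[8]=3,C[7]=2)→3c, D[8]=3 ok
k=9 barrier C[8]=8→8c, D[9]=8 ok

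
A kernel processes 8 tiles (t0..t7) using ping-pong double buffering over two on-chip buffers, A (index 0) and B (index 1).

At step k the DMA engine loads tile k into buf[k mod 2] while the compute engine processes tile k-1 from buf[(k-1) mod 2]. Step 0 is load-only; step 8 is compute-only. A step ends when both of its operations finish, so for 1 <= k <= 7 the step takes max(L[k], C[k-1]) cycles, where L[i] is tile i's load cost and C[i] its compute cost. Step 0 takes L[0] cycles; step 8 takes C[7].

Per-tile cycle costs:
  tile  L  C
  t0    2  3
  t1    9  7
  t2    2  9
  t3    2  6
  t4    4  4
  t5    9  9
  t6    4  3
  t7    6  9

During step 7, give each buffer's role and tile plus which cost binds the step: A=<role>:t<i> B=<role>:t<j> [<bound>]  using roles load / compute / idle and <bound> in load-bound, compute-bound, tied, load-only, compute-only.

k=0 load=t0/2c comp=- wait=2 total=2
k=1 load=t1/9c comp=t0/3c wait=9 total=11
k=2 load=t2/2c comp=t1/7c wait=7 total=18
k=3 load=t3/2c comp=t2/9c wait=9 total=27
k=4 load=t4/4c comp=t3/6c wait=6 total=33
k=5 load=t5/9c comp=t4/4c wait=9 total=42
k=6 load=t6/4c comp=t5/9c wait=9 total=51
k=7 load=t7/6c comp=t6/3c wait=6 total=57
k=8 load=- comp=t7/9c wait=9 total=66

step 7: A=compute:t6 B=load:t7 [load-bound]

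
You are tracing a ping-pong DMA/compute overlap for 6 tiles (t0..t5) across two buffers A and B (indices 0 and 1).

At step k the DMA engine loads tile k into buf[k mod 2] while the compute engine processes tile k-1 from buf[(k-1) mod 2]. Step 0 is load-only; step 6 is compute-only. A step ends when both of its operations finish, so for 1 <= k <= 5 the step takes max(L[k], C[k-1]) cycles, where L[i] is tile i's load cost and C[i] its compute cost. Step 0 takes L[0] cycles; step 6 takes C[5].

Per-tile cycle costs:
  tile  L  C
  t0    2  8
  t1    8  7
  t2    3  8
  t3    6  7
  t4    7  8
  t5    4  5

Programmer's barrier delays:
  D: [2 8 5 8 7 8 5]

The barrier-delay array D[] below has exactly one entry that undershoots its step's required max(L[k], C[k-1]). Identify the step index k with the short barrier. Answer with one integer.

hazard at step 2

[0] required=L[0]=2=2 vs D=2 ok
[1] required=max(L[1]=8,C[0]=8)=8 vs D=8 ok
[2] required=max(L[2]=3,C[1]=7)=7 vs D=5 SHORT
[3] required=max(L[3]=6,C[2]=8)=8 vs D=8 ok
[4] required=max(L[4]=7,C[3]=7)=7 vs D=7 ok
[5] required=max(L[5]=4,C[4]=8)=8 vs D=8 ok
[6] required=C[5]=5=5 vs D=5 ok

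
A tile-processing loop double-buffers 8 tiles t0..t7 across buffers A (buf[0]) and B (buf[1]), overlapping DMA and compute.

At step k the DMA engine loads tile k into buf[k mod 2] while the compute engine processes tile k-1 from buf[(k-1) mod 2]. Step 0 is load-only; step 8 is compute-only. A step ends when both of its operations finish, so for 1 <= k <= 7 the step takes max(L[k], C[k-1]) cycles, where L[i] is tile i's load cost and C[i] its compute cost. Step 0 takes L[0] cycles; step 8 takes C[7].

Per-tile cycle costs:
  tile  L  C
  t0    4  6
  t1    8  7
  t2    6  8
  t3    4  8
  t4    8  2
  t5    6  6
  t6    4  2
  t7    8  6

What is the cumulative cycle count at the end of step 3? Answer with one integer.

end_cycle[3] = 27

step 0: L[0]=4 → dur=4, Σ=4 | A=load:t0 B=idle [load-only]
step 1: L[1]=8 C[0]=6 → dur=8, Σ=12 | A=compute:t0 B=load:t1 [load-bound]
step 2: L[2]=6 C[1]=7 → dur=7, Σ=19 | A=load:t2 B=compute:t1 [compute-bound]
step 3: L[3]=4 C[2]=8 → dur=8, Σ=27 | A=compute:t2 B=load:t3 [compute-bound]
step 4: L[4]=8 C[3]=8 → dur=8, Σ=35 | A=load:t4 B=compute:t3 [tied]
step 5: L[5]=6 C[4]=2 → dur=6, Σ=41 | A=compute:t4 B=load:t5 [load-bound]
step 6: L[6]=4 C[5]=6 → dur=6, Σ=47 | A=load:t6 B=compute:t5 [compute-bound]
step 7: L[7]=8 C[6]=2 → dur=8, Σ=55 | A=compute:t6 B=load:t7 [load-bound]
step 8: C[7]=6 → dur=6, Σ=61 | A=idle B=compute:t7 [compute-only]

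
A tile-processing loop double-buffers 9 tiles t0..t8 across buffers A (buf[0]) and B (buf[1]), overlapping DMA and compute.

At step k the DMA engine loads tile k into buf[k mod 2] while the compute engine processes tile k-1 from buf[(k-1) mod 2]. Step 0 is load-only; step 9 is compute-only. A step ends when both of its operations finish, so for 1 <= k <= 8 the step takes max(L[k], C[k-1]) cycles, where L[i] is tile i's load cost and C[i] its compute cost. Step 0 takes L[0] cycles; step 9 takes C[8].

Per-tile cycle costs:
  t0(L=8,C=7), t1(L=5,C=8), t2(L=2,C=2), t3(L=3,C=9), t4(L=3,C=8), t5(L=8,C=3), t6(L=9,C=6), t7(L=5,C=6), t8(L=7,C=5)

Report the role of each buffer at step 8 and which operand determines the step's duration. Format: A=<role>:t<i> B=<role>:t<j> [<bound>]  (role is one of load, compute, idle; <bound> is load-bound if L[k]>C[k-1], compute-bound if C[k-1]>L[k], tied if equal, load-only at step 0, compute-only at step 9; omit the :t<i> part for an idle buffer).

k=0 load=t0/8c comp=- wait=8 total=8
k=1 load=t1/5c comp=t0/7c wait=7 total=15
k=2 load=t2/2c comp=t1/8c wait=8 total=23
k=3 load=t3/3c comp=t2/2c wait=3 total=26
k=4 load=t4/3c comp=t3/9c wait=9 total=35
k=5 load=t5/8c comp=t4/8c wait=8 total=43
k=6 load=t6/9c comp=t5/3c wait=9 total=52
k=7 load=t7/5c comp=t6/6c wait=6 total=58
k=8 load=t8/7c comp=t7/6c wait=7 total=65
k=9 load=- comp=t8/5c wait=5 total=70

step 8: A=load:t8 B=compute:t7 [load-bound]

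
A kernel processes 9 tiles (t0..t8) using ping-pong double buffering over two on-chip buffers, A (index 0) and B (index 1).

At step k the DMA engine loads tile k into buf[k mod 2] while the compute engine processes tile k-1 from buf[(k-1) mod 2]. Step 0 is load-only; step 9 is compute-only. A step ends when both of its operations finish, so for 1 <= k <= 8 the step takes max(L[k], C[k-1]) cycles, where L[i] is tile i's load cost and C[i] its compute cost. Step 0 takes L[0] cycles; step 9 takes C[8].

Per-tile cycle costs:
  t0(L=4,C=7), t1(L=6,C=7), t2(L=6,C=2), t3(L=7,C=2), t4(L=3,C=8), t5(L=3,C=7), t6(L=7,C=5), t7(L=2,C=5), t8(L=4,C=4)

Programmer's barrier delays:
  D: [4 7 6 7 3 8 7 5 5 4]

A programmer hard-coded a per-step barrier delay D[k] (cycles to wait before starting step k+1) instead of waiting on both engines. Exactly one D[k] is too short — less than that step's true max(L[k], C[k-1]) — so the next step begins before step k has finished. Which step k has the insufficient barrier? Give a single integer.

hazard at step 2

k=0 barrier L[0]=4→4c, D[0]=4 ok
k=1 barrier max(L[1]=6,C[0]=7)→7c, D[1]=7 ok
k=2 barrier max(L[2]=6,C[1]=7)→7c, D[2]=6 SHORT
k=3 barrier max(L[3]=7,C[2]=2)→7c, D[3]=7 ok
k=4 barrier max(L[4]=3,C[3]=2)→3c, D[4]=3 ok
k=5 barrier max(L[5]=3,C[4]=8)→8c, D[5]=8 ok
k=6 barrier max(L[6]=7,C[5]=7)→7c, D[6]=7 ok
k=7 barrier max(L[7]=2,C[6]=5)→5c, D[7]=5 ok
k=8 barrier max(L[8]=4,C[7]=5)→5c, D[8]=5 ok
k=9 barrier C[8]=4→4c, D[9]=4 ok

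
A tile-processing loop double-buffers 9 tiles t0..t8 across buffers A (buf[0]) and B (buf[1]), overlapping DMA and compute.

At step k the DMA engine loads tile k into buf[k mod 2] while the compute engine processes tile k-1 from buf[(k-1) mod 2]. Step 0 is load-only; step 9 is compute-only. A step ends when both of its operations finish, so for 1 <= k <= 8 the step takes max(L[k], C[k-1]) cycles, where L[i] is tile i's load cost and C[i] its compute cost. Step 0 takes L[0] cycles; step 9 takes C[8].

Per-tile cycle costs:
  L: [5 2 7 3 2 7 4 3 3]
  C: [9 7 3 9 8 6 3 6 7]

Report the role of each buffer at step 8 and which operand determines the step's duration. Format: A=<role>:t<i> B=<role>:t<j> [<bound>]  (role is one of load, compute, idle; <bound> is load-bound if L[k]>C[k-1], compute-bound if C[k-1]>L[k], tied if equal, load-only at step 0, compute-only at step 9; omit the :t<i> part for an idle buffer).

  0. 5=5c; end=5; A:t0 B:-
  1. max(2,9)=9c; end=14; A:t0 B:t1
  2. max(7,7)=7c; end=21; A:t2 B:t1
  3. max(3,3)=3c; end=24; A:t2 B:t3
  4. max(2,9)=9c; end=33; A:t4 B:t3
  5. max(7,8)=8c; end=41; A:t4 B:t5
  6. max(4,6)=6c; end=47; A:t6 B:t5
  7. max(3,3)=3c; end=50; A:t6 B:t7
  8. max(3,6)=6c; end=56; A:t8 B:t7
  9. 7=7c; end=63; A:t8 B:t7

step 8: A=load:t8 B=compute:t7 [compute-bound]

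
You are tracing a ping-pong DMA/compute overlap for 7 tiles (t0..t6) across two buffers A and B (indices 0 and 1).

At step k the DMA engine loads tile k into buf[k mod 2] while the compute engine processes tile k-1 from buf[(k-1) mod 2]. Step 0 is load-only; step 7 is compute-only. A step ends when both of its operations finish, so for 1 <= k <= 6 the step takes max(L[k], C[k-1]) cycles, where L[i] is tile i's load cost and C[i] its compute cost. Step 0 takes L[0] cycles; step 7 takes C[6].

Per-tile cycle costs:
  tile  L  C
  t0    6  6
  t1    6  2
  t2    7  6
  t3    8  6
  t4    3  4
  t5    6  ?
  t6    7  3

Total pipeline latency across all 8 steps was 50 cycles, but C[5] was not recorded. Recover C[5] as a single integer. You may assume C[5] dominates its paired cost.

step 0 = dur = L[0]=6 = 6
step 1 = dur = max(L[1]=6, C[0]=6) = 6
step 2 = dur = max(L[2]=7, C[1]=2) = 7
step 3 = dur = max(L[3]=8, C[2]=6) = 8
step 4 = dur = max(L[4]=3, C[3]=6) = 6
step 5 = dur = max(L[5]=6, C[4]=4) = 6
step 6 = dur = max(L[6]=7, C[5]=?) = C[5]  (unknown; binding)
step 7 = dur = C[6]=3 = 3
sum of known step durations = 42
dur[6] = total - known = 50 - 42 = 8
C[5] is the binding max in step 6, so C[5] = dur[6] = 8

C[5] = 8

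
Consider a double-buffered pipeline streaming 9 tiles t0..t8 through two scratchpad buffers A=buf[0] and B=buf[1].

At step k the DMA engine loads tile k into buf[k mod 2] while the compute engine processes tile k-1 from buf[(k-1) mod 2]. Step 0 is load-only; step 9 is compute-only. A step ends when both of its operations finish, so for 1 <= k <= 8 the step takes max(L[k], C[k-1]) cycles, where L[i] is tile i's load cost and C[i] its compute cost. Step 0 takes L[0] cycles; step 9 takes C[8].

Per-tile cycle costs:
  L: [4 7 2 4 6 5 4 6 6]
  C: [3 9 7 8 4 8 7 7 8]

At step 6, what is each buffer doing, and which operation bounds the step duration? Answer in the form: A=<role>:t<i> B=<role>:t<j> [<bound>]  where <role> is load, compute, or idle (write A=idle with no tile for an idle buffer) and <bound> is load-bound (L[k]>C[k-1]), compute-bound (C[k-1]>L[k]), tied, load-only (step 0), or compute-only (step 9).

step 0: L[0]=4 → dur=4, Σ=4 | A=load:t0 B=idle [load-only]
step 1: L[1]=7 C[0]=3 → dur=7, Σ=11 | A=compute:t0 B=load:t1 [load-bound]
step 2: L[2]=2 C[1]=9 → dur=9, Σ=20 | A=load:t2 B=compute:t1 [compute-bound]
step 3: L[3]=4 C[2]=7 → dur=7, Σ=27 | A=compute:t2 B=load:t3 [compute-bound]
step 4: L[4]=6 C[3]=8 → dur=8, Σ=35 | A=load:t4 B=compute:t3 [compute-bound]
step 5: L[5]=5 C[4]=4 → dur=5, Σ=40 | A=compute:t4 B=load:t5 [load-bound]
step 6: L[6]=4 C[5]=8 → dur=8, Σ=48 | A=load:t6 B=compute:t5 [compute-bound]
step 7: L[7]=6 C[6]=7 → dur=7, Σ=55 | A=compute:t6 B=load:t7 [compute-bound]
step 8: L[8]=6 C[7]=7 → dur=7, Σ=62 | A=load:t8 B=compute:t7 [compute-bound]
step 9: C[8]=8 → dur=8, Σ=70 | A=compute:t8 B=idle [compute-only]

step 6: A=load:t6 B=compute:t5 [compute-bound]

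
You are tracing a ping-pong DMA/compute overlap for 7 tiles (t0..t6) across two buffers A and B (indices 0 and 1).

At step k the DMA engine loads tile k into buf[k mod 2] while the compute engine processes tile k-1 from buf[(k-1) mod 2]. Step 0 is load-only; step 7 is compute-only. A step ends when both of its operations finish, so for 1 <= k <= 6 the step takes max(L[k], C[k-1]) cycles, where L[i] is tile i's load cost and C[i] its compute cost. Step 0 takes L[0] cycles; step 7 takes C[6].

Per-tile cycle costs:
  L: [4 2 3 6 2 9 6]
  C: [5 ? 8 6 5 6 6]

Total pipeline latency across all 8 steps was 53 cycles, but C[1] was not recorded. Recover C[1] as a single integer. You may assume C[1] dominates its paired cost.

C[1] = 9

step 0: dur = L[0]=4 = 4
step 1: dur = max(L[1]=2, C[0]=5) = 5
step 2: dur = max(L[2]=3, C[1]=?) = C[1]  (unknown; binding)
step 3: dur = max(L[3]=6, C[2]=8) = 8
step 4: dur = max(L[4]=2, C[3]=6) = 6
step 5: dur = max(L[5]=9, C[4]=5) = 9
step 6: dur = max(L[6]=6, C[5]=6) = 6
step 7: dur = C[6]=6 = 6
sum of known step durations = 44
dur[2] = total - known = 53 - 44 = 9
C[1] is the binding max in step 2, so C[1] = dur[2] = 9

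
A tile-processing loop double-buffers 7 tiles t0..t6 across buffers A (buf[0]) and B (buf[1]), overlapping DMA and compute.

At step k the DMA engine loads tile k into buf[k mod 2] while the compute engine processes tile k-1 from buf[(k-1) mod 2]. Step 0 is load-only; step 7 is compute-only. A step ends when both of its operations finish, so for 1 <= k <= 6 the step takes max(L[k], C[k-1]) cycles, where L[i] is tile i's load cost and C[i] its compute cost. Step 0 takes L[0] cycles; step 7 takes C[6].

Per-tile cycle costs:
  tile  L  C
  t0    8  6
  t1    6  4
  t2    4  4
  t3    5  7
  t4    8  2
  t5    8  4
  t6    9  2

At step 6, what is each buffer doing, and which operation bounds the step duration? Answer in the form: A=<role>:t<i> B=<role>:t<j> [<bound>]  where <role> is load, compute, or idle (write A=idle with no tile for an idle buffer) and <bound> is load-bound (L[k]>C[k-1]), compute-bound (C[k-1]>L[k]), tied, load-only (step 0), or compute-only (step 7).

  0. 8=8c; end=8; A:t0 B:-
  1. max(6,6)=6c; end=14; A:t0 B:t1
  2. max(4,4)=4c; end=18; A:t2 B:t1
  3. max(5,4)=5c; end=23; A:t2 B:t3
  4. max(8,7)=8c; end=31; A:t4 B:t3
  5. max(8,2)=8c; end=39; A:t4 B:t5
  6. max(9,4)=9c; end=48; A:t6 B:t5
  7. 2=2c; end=50; A:t6 B:t5

step 6: A=load:t6 B=compute:t5 [load-bound]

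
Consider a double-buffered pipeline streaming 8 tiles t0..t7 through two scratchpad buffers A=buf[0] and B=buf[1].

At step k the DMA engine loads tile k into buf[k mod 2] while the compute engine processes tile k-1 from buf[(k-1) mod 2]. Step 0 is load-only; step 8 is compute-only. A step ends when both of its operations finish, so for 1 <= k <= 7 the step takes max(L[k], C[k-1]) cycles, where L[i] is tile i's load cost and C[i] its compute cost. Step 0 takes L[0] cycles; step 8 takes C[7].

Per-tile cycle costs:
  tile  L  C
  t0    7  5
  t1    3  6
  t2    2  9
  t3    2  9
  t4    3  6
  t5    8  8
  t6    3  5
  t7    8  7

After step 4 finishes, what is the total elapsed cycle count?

end_cycle[4] = 36

[0] DMA t0→A (7c) ∥ CU idle ⇒ 7c, clock 7
[1] DMA t1→B (3c) ∥ CU A:t0 (5c) ⇒ 5c, clock 12
[2] DMA t2→A (2c) ∥ CU B:t1 (6c) ⇒ 6c, clock 18
[3] DMA t3→B (2c) ∥ CU A:t2 (9c) ⇒ 9c, clock 27
[4] DMA t4→A (3c) ∥ CU B:t3 (9c) ⇒ 9c, clock 36
[5] DMA t5→B (8c) ∥ CU A:t4 (6c) ⇒ 8c, clock 44
[6] DMA t6→A (3c) ∥ CU B:t5 (8c) ⇒ 8c, clock 52
[7] DMA t7→B (8c) ∥ CU A:t6 (5c) ⇒ 8c, clock 60
[8] DMA idle ∥ CU B:t7 (7c) ⇒ 7c, clock 67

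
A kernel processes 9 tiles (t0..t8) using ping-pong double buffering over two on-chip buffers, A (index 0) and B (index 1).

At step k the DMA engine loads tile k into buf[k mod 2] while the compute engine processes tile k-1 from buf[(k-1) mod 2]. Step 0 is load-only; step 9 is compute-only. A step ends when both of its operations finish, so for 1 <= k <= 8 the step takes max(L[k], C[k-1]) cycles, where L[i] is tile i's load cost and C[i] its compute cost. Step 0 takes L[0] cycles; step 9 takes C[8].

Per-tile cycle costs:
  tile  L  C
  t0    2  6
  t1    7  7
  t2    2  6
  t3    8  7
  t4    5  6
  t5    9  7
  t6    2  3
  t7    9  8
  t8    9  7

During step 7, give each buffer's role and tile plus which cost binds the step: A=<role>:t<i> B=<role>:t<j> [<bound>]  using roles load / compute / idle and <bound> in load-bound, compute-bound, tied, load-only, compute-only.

step 7: A=compute:t6 B=load:t7 [load-bound]

  0. 2=2c; end=2; A:t0 B:-
  1. max(7,6)=7c; end=9; A:t0 B:t1
  2. max(2,7)=7c; end=16; A:t2 B:t1
  3. max(8,6)=8c; end=24; A:t2 B:t3
  4. max(5,7)=7c; end=31; A:t4 B:t3
  5. max(9,6)=9c; end=40; A:t4 B:t5
  6. max(2,7)=7c; end=47; A:t6 B:t5
  7. max(9,3)=9c; end=56; A:t6 B:t7
  8. max(9,8)=9c; end=65; A:t8 B:t7
  9. 7=7c; end=72; A:t8 B:t7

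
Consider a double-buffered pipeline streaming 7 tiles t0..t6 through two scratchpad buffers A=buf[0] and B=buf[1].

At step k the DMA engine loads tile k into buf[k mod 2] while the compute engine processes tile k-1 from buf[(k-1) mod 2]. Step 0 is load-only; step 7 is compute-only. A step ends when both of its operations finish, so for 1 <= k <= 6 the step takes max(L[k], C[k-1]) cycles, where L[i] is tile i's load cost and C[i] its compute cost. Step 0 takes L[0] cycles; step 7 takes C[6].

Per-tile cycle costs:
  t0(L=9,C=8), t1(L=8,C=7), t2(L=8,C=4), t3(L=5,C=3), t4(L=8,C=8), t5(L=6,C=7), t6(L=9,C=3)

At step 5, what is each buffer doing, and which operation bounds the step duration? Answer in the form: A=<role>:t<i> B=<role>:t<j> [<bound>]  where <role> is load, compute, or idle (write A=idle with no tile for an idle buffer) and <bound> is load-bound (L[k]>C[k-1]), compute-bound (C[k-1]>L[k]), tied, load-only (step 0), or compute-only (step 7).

  0. 9=9c; end=9; A:t0 B:-
  1. max(8,8)=8c; end=17; A:t0 B:t1
  2. max(8,7)=8c; end=25; A:t2 B:t1
  3. max(5,4)=5c; end=30; A:t2 B:t3
  4. max(8,3)=8c; end=38; A:t4 B:t3
  5. max(6,8)=8c; end=46; A:t4 B:t5
  6. max(9,7)=9c; end=55; A:t6 B:t5
  7. 3=3c; end=58; A:t6 B:t5

step 5: A=compute:t4 B=load:t5 [compute-bound]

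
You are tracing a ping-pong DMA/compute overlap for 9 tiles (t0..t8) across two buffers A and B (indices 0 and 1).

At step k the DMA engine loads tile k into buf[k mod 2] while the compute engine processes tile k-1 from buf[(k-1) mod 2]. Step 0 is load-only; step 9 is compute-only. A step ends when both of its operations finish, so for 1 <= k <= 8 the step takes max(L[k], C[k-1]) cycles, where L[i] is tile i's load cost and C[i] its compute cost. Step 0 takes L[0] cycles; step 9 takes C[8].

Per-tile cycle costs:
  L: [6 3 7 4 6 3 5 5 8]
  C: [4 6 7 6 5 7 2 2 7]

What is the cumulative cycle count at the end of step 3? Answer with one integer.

end_cycle[3] = 24

k=0 load=t0/6c comp=- wait=6 total=6
k=1 load=t1/3c comp=t0/4c wait=4 total=10
k=2 load=t2/7c comp=t1/6c wait=7 total=17
k=3 load=t3/4c comp=t2/7c wait=7 total=24
k=4 load=t4/6c comp=t3/6c wait=6 total=30
k=5 load=t5/3c comp=t4/5c wait=5 total=35
k=6 load=t6/5c comp=t5/7c wait=7 total=42
k=7 load=t7/5c comp=t6/2c wait=5 total=47
k=8 load=t8/8c comp=t7/2c wait=8 total=55
k=9 load=- comp=t8/7c wait=7 total=62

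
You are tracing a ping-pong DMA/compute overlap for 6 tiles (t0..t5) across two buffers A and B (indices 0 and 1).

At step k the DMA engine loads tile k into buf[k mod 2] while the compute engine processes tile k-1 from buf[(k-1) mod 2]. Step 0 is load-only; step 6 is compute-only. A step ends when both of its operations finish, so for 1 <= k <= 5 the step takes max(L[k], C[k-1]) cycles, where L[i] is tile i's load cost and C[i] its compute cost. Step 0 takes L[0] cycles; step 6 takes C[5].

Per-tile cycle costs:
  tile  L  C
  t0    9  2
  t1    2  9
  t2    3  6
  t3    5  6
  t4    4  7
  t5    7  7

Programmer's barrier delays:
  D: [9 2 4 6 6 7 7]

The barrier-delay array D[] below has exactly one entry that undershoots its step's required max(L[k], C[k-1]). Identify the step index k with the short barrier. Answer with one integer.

hazard at step 2

step 0: need L[0]=9 = 9; D[0]=9 ok
step 1: need max(L[1]=2,C[0]=2) = 2; D[1]=2 ok
step 2: need max(L[2]=3,C[1]=9) = 9; D[2]=4 SHORT
step 3: need max(L[3]=5,C[2]=6) = 6; D[3]=6 ok
step 4: need max(L[4]=4,C[3]=6) = 6; D[4]=6 ok
step 5: need max(L[5]=7,C[4]=7) = 7; D[5]=7 ok
step 6: need C[5]=7 = 7; D[6]=7 ok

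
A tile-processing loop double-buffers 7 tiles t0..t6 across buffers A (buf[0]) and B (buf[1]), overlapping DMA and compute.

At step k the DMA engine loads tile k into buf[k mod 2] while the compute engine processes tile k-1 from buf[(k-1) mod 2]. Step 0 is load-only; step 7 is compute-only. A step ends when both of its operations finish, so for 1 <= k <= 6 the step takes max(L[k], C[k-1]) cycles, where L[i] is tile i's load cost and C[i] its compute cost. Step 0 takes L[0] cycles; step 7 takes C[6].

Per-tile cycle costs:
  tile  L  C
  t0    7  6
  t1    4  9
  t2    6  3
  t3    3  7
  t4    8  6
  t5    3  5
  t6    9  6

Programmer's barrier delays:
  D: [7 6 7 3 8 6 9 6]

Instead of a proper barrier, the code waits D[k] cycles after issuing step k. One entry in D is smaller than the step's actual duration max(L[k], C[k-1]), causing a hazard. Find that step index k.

k=0 barrier L[0]=7→7c, D[0]=7 ok
k=1 barrier max(L[1]=4,C[0]=6)→6c, D[1]=6 ok
k=2 barrier max(L[2]=6,C[1]=9)→9c, D[2]=7 SHORT
k=3 barrier max(L[3]=3,C[2]=3)→3c, D[3]=3 ok
k=4 barrier max(L[4]=8,C[3]=7)→8c, D[4]=8 ok
k=5 barrier max(L[5]=3,C[4]=6)→6c, D[5]=6 ok
k=6 barrier max(L[6]=9,C[5]=5)→9c, D[6]=9 ok
k=7 barrier C[6]=6→6c, D[7]=6 ok

hazard at step 2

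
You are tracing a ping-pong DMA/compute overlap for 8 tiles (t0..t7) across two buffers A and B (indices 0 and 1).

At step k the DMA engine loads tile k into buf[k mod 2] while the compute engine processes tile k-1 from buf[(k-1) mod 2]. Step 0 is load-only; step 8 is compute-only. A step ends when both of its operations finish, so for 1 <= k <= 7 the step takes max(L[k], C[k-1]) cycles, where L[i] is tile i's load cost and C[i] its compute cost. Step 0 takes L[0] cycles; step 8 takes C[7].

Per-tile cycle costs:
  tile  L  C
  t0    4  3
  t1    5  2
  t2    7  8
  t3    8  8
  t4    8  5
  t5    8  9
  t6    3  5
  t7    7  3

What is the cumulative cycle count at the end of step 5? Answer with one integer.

[0] DMA t0→A (4c) ∥ CU idle ⇒ 4c, clock 4
[1] DMA t1→B (5c) ∥ CU A:t0 (3c) ⇒ 5c, clock 9
[2] DMA t2→A (7c) ∥ CU B:t1 (2c) ⇒ 7c, clock 16
[3] DMA t3→B (8c) ∥ CU A:t2 (8c) ⇒ 8c, clock 24
[4] DMA t4→A (8c) ∥ CU B:t3 (8c) ⇒ 8c, clock 32
[5] DMA t5→B (8c) ∥ CU A:t4 (5c) ⇒ 8c, clock 40
[6] DMA t6→A (3c) ∥ CU B:t5 (9c) ⇒ 9c, clock 49
[7] DMA t7→B (7c) ∥ CU A:t6 (5c) ⇒ 7c, clock 56
[8] DMA idle ∥ CU B:t7 (3c) ⇒ 3c, clock 59

end_cycle[5] = 40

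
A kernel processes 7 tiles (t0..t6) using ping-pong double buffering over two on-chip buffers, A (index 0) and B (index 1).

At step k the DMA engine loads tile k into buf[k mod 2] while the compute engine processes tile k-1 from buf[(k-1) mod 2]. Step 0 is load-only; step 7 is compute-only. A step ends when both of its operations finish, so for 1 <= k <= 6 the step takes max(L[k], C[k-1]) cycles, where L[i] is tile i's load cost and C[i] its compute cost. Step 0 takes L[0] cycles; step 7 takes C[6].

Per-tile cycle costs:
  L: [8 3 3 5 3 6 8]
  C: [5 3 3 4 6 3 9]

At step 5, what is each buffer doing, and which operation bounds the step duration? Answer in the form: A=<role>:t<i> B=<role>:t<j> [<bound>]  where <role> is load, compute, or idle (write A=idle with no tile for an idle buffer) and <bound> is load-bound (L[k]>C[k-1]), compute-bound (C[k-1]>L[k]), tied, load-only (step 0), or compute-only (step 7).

step 5: A=compute:t4 B=load:t5 [tied]

k=0 load=t0/8c comp=- wait=8 total=8
k=1 load=t1/3c comp=t0/5c wait=5 total=13
k=2 load=t2/3c comp=t1/3c wait=3 total=16
k=3 load=t3/5c comp=t2/3c wait=5 total=21
k=4 load=t4/3c comp=t3/4c wait=4 total=25
k=5 load=t5/6c comp=t4/6c wait=6 total=31
k=6 load=t6/8c comp=t5/3c wait=8 total=39
k=7 load=- comp=t6/9c wait=9 total=48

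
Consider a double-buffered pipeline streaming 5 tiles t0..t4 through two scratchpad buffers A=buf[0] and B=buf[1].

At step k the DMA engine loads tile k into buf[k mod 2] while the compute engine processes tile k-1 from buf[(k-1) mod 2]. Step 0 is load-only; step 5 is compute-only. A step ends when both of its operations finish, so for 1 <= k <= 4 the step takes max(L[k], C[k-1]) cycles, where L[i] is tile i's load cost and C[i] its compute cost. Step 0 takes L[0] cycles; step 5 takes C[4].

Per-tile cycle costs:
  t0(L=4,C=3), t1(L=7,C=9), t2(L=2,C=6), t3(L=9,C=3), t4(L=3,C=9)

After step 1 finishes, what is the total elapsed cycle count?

end_cycle[1] = 11

[0] DMA t0→A (4c) ∥ CU idle ⇒ 4c, clock 4
[1] DMA t1→B (7c) ∥ CU A:t0 (3c) ⇒ 7c, clock 11
[2] DMA t2→A (2c) ∥ CU B:t1 (9c) ⇒ 9c, clock 20
[3] DMA t3→B (9c) ∥ CU A:t2 (6c) ⇒ 9c, clock 29
[4] DMA t4→A (3c) ∥ CU B:t3 (3c) ⇒ 3c, clock 32
[5] DMA idle ∥ CU A:t4 (9c) ⇒ 9c, clock 41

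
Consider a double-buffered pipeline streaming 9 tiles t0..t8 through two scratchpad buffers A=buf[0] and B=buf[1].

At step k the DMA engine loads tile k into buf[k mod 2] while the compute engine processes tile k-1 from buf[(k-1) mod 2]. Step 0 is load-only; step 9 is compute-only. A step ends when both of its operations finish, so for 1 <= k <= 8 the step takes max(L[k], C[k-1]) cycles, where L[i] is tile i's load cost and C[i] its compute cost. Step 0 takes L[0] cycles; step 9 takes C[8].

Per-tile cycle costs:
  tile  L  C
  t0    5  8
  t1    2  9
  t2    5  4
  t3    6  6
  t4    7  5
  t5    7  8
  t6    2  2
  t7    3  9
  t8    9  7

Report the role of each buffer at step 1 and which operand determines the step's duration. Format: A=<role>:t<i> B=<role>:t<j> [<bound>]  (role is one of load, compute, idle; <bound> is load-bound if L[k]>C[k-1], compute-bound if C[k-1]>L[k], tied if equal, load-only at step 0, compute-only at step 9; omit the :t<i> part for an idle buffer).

step 0: L[0]=5 → dur=5, Σ=5 | A=load:t0 B=idle [load-only]
step 1: L[1]=2 C[0]=8 → dur=8, Σ=13 | A=compute:t0 B=load:t1 [compute-bound]
step 2: L[2]=5 C[1]=9 → dur=9, Σ=22 | A=load:t2 B=compute:t1 [compute-bound]
step 3: L[3]=6 C[2]=4 → dur=6, Σ=28 | A=compute:t2 B=load:t3 [load-bound]
step 4: L[4]=7 C[3]=6 → dur=7, Σ=35 | A=load:t4 B=compute:t3 [load-bound]
step 5: L[5]=7 C[4]=5 → dur=7, Σ=42 | A=compute:t4 B=load:t5 [load-bound]
step 6: L[6]=2 C[5]=8 → dur=8, Σ=50 | A=load:t6 B=compute:t5 [compute-bound]
step 7: L[7]=3 C[6]=2 → dur=3, Σ=53 | A=compute:t6 B=load:t7 [load-bound]
step 8: L[8]=9 C[7]=9 → dur=9, Σ=62 | A=load:t8 B=compute:t7 [tied]
step 9: C[8]=7 → dur=7, Σ=69 | A=compute:t8 B=idle [compute-only]

step 1: A=compute:t0 B=load:t1 [compute-bound]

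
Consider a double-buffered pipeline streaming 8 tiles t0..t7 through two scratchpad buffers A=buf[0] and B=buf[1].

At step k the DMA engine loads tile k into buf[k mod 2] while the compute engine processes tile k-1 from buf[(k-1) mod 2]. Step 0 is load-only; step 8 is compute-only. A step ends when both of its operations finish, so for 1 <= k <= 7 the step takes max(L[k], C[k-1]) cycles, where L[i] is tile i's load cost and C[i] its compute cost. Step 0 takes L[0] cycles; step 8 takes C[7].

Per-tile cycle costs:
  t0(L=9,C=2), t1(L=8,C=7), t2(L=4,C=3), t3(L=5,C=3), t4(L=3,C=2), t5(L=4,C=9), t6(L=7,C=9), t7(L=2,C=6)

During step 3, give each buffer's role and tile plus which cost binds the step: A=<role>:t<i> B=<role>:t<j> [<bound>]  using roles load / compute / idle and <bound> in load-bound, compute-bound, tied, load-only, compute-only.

step 3: A=compute:t2 B=load:t3 [load-bound]

step 0: L[0]=9 → dur=9, Σ=9 | A=load:t0 B=idle [load-only]
step 1: L[1]=8 C[0]=2 → dur=8, Σ=17 | A=compute:t0 B=load:t1 [load-bound]
step 2: L[2]=4 C[1]=7 → dur=7, Σ=24 | A=load:t2 B=compute:t1 [compute-bound]
step 3: L[3]=5 C[2]=3 → dur=5, Σ=29 | A=compute:t2 B=load:t3 [load-bound]
step 4: L[4]=3 C[3]=3 → dur=3, Σ=32 | A=load:t4 B=compute:t3 [tied]
step 5: L[5]=4 C[4]=2 → dur=4, Σ=36 | A=compute:t4 B=load:t5 [load-bound]
step 6: L[6]=7 C[5]=9 → dur=9, Σ=45 | A=load:t6 B=compute:t5 [compute-bound]
step 7: L[7]=2 C[6]=9 → dur=9, Σ=54 | A=compute:t6 B=load:t7 [compute-bound]
step 8: C[7]=6 → dur=6, Σ=60 | A=idle B=compute:t7 [compute-only]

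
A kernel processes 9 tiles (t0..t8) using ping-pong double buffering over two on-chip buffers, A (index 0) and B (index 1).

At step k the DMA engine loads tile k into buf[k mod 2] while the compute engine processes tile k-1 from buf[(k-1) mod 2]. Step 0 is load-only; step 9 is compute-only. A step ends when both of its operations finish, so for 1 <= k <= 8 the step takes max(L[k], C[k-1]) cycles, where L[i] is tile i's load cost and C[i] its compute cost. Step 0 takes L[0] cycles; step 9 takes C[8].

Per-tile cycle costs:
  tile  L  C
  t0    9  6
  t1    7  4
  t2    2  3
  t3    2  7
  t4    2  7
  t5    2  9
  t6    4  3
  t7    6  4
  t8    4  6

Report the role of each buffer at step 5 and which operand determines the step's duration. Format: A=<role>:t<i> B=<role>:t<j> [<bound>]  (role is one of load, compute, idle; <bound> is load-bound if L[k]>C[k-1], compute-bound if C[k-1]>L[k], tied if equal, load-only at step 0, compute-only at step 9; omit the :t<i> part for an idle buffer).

step 0: L[0]=9 → dur=9, Σ=9 | A=load:t0 B=idle [load-only]
step 1: L[1]=7 C[0]=6 → dur=7, Σ=16 | A=compute:t0 B=load:t1 [load-bound]
step 2: L[2]=2 C[1]=4 → dur=4, Σ=20 | A=load:t2 B=compute:t1 [compute-bound]
step 3: L[3]=2 C[2]=3 → dur=3, Σ=23 | A=compute:t2 B=load:t3 [compute-bound]
step 4: L[4]=2 C[3]=7 → dur=7, Σ=30 | A=load:t4 B=compute:t3 [compute-bound]
step 5: L[5]=2 C[4]=7 → dur=7, Σ=37 | A=compute:t4 B=load:t5 [compute-bound]
step 6: L[6]=4 C[5]=9 → dur=9, Σ=46 | A=load:t6 B=compute:t5 [compute-bound]
step 7: L[7]=6 C[6]=3 → dur=6, Σ=52 | A=compute:t6 B=load:t7 [load-bound]
step 8: L[8]=4 C[7]=4 → dur=4, Σ=56 | A=load:t8 B=compute:t7 [tied]
step 9: C[8]=6 → dur=6, Σ=62 | A=compute:t8 B=idle [compute-only]

step 5: A=compute:t4 B=load:t5 [compute-bound]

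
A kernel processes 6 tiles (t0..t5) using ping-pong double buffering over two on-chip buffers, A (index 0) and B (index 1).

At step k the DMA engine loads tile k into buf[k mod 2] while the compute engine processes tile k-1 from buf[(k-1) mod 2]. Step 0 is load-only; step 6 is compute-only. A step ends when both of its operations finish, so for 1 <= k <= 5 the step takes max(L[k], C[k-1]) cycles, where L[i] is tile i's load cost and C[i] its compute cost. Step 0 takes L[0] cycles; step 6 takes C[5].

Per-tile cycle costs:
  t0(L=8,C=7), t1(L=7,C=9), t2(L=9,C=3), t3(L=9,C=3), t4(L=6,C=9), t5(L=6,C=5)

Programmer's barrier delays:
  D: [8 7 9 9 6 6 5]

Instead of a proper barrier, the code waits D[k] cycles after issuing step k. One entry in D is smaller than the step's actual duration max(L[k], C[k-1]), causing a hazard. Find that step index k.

[0] required=L[0]=8=8 vs D=8 ok
[1] required=max(L[1]=7,C[0]=7)=7 vs D=7 ok
[2] required=max(L[2]=9,C[1]=9)=9 vs D=9 ok
[3] required=max(L[3]=9,C[2]=3)=9 vs D=9 ok
[4] required=max(L[4]=6,C[3]=3)=6 vs D=6 ok
[5] required=max(L[5]=6,C[4]=9)=9 vs D=6 SHORT
[6] required=C[5]=5=5 vs D=5 ok

hazard at step 5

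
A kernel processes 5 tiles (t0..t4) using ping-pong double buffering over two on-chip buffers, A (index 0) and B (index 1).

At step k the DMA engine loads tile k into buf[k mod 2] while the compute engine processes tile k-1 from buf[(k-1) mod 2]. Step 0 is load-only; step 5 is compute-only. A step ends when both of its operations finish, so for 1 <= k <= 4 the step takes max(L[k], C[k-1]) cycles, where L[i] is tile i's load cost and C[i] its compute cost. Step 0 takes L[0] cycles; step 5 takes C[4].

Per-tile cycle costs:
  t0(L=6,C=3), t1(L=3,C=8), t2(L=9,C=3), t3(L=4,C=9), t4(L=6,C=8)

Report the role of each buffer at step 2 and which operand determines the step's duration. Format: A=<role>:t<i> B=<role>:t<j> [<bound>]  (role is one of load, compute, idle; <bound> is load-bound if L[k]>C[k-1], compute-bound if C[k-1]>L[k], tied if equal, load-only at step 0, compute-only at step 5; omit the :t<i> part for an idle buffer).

step 2: A=load:t2 B=compute:t1 [load-bound]

step 0: L[0]=6 → dur=6, Σ=6 | A=load:t0 B=idle [load-only]
step 1: L[1]=3 C[0]=3 → dur=3, Σ=9 | A=compute:t0 B=load:t1 [tied]
step 2: L[2]=9 C[1]=8 → dur=9, Σ=18 | A=load:t2 B=compute:t1 [load-bound]
step 3: L[3]=4 C[2]=3 → dur=4, Σ=22 | A=compute:t2 B=load:t3 [load-bound]
step 4: L[4]=6 C[3]=9 → dur=9, Σ=31 | A=load:t4 B=compute:t3 [compute-bound]
step 5: C[4]=8 → dur=8, Σ=39 | A=compute:t4 B=idle [compute-only]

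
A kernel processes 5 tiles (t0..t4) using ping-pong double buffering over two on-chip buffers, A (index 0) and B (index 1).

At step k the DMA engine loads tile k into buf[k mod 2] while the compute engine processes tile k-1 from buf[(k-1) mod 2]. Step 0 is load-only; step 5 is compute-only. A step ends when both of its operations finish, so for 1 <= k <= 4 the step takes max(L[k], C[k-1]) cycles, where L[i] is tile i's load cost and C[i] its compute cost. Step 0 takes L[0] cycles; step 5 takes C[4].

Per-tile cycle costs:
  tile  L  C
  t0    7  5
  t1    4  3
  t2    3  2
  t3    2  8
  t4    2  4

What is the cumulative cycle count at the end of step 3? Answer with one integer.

k=0 load=t0/7c comp=- wait=7 total=7
k=1 load=t1/4c comp=t0/5c wait=5 total=12
k=2 load=t2/3c comp=t1/3c wait=3 total=15
k=3 load=t3/2c comp=t2/2c wait=2 total=17
k=4 load=t4/2c comp=t3/8c wait=8 total=25
k=5 load=- comp=t4/4c wait=4 total=29

end_cycle[3] = 17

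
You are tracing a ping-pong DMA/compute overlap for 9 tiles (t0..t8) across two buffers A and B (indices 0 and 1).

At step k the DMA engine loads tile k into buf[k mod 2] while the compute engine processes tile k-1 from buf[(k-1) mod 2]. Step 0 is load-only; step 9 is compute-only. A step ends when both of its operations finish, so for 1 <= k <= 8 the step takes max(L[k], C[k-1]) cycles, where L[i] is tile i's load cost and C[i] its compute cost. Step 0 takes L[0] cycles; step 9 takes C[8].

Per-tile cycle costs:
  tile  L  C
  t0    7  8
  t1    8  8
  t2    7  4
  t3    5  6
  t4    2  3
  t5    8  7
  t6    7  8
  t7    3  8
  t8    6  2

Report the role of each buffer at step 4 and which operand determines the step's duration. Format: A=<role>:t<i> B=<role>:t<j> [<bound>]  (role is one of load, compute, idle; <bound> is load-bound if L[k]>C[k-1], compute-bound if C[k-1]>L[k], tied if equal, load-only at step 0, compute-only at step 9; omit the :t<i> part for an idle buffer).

step 4: A=load:t4 B=compute:t3 [compute-bound]

k=0 load=t0/7c comp=- wait=7 total=7
k=1 load=t1/8c comp=t0/8c wait=8 total=15
k=2 load=t2/7c comp=t1/8c wait=8 total=23
k=3 load=t3/5c comp=t2/4c wait=5 total=28
k=4 load=t4/2c comp=t3/6c wait=6 total=34
k=5 load=t5/8c comp=t4/3c wait=8 total=42
k=6 load=t6/7c comp=t5/7c wait=7 total=49
k=7 load=t7/3c comp=t6/8c wait=8 total=57
k=8 load=t8/6c comp=t7/8c wait=8 total=65
k=9 load=- comp=t8/2c wait=2 total=67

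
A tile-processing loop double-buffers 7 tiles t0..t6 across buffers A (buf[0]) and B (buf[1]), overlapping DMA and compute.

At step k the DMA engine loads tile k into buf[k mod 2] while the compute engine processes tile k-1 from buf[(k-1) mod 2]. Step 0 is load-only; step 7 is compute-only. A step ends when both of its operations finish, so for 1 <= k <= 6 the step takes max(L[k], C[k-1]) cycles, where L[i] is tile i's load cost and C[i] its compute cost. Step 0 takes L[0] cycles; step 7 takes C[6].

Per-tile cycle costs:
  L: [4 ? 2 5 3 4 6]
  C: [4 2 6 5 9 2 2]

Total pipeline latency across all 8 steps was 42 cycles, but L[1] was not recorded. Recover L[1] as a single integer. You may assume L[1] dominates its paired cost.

step 0 | dur = L[0]=4 = 4
step 1 | dur = max(L[1]=?, C[0]=4) = L[1]  (unknown; binding)
step 2 | dur = max(L[2]=2, C[1]=2) = 2
step 3 | dur = max(L[3]=5, C[2]=6) = 6
step 4 | dur = max(L[4]=3, C[3]=5) = 5
step 5 | dur = max(L[5]=4, C[4]=9) = 9
step 6 | dur = max(L[6]=6, C[5]=2) = 6
step 7 | dur = C[6]=2 = 2
sum of known step durations = 34
dur[1] = total - known = 42 - 34 = 8
L[1] is the binding max in step 1, so L[1] = dur[1] = 8

L[1] = 8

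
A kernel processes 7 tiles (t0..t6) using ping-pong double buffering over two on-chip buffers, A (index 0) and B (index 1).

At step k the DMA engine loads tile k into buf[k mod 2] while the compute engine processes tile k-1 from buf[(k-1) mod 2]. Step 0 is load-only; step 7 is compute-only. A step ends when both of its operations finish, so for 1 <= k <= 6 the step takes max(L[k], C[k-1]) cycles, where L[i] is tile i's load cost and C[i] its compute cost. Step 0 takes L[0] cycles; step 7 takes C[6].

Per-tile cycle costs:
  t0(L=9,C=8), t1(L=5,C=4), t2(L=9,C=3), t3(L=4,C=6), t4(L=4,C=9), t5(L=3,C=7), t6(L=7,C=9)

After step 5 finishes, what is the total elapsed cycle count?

[0] DMA t0→A (9c) ∥ CU idle ⇒ 9c, clock 9
[1] DMA t1→B (5c) ∥ CU A:t0 (8c) ⇒ 8c, clock 17
[2] DMA t2→A (9c) ∥ CU B:t1 (4c) ⇒ 9c, clock 26
[3] DMA t3→B (4c) ∥ CU A:t2 (3c) ⇒ 4c, clock 30
[4] DMA t4→A (4c) ∥ CU B:t3 (6c) ⇒ 6c, clock 36
[5] DMA t5→B (3c) ∥ CU A:t4 (9c) ⇒ 9c, clock 45
[6] DMA t6→A (7c) ∥ CU B:t5 (7c) ⇒ 7c, clock 52
[7] DMA idle ∥ CU A:t6 (9c) ⇒ 9c, clock 61

end_cycle[5] = 45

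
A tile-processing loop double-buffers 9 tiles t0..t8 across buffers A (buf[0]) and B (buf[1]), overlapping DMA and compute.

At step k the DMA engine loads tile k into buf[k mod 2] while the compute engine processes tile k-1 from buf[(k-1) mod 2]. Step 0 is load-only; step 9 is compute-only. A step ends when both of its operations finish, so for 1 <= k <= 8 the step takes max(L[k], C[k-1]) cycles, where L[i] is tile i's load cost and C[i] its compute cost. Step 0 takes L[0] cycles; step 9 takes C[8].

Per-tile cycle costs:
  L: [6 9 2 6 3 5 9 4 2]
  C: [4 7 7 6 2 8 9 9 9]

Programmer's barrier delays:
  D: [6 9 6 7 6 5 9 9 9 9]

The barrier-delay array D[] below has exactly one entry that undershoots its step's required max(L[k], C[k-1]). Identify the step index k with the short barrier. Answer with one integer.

step 0: need L[0]=6 = 6; D[0]=6 ok
step 1: need max(L[1]=9,C[0]=4) = 9; D[1]=9 ok
step 2: need max(L[2]=2,C[1]=7) = 7; D[2]=6 SHORT
step 3: need max(L[3]=6,C[2]=7) = 7; D[3]=7 ok
step 4: need max(L[4]=3,C[3]=6) = 6; D[4]=6 ok
step 5: need max(L[5]=5,C[4]=2) = 5; D[5]=5 ok
step 6: need max(L[6]=9,C[5]=8) = 9; D[6]=9 ok
step 7: need max(L[7]=4,C[6]=9) = 9; D[7]=9 ok
step 8: need max(L[8]=2,C[7]=9) = 9; D[8]=9 ok
step 9: need C[8]=9 = 9; D[9]=9 ok

hazard at step 2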